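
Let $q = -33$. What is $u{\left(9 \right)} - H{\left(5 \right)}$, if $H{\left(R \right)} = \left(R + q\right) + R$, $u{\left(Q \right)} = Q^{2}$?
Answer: $104$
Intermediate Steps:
$H{\left(R \right)} = -33 + 2 R$ ($H{\left(R \right)} = \left(R - 33\right) + R = \left(-33 + R\right) + R = -33 + 2 R$)
$u{\left(9 \right)} - H{\left(5 \right)} = 9^{2} - \left(-33 + 2 \cdot 5\right) = 81 - \left(-33 + 10\right) = 81 - -23 = 81 + 23 = 104$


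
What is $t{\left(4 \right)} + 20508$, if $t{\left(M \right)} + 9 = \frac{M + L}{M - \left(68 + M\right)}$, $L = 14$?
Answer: $\frac{696957}{34} \approx 20499.0$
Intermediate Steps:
$t{\left(M \right)} = - \frac{313}{34} - \frac{M}{68}$ ($t{\left(M \right)} = -9 + \frac{M + 14}{M - \left(68 + M\right)} = -9 + \frac{14 + M}{-68} = -9 + \left(14 + M\right) \left(- \frac{1}{68}\right) = -9 - \left(\frac{7}{34} + \frac{M}{68}\right) = - \frac{313}{34} - \frac{M}{68}$)
$t{\left(4 \right)} + 20508 = \left(- \frac{313}{34} - \frac{1}{17}\right) + 20508 = - \frac{315}{34} + 20508 = \frac{696957}{34}$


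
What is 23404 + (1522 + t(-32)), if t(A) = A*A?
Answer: 25950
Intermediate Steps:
t(A) = A**2
23404 + (1522 + t(-32)) = 23404 + (1522 + (-32)**2) = 23404 + (1522 + 1024) = 23404 + 2546 = 25950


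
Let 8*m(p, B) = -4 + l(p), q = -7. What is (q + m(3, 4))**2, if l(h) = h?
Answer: 3249/64 ≈ 50.766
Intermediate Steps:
m(p, B) = -1/2 + p/8 (m(p, B) = (-4 + p)/8 = -1/2 + p/8)
(q + m(3, 4))**2 = (-7 + (-1/2 + (1/8)*3))**2 = (-7 + (-1/2 + 3/8))**2 = (-7 - 1/8)**2 = (-57/8)**2 = 3249/64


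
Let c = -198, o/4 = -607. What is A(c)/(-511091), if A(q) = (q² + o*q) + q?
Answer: -74250/73013 ≈ -1.0169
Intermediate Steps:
o = -2428 (o = 4*(-607) = -2428)
A(q) = q² - 2427*q (A(q) = (q² - 2428*q) + q = q² - 2427*q)
A(c)/(-511091) = -198*(-2427 - 198)/(-511091) = -198*(-2625)*(-1/511091) = 519750*(-1/511091) = -74250/73013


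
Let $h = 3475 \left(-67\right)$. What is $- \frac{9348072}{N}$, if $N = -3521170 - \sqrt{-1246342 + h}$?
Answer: $\frac{10972050228080}{4132879882689} - \frac{3116024 i \sqrt{1479167}}{4132879882689} \approx 2.6548 - 0.00091697 i$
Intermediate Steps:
$h = -232825$
$N = -3521170 - i \sqrt{1479167}$ ($N = -3521170 - \sqrt{-1246342 - 232825} = -3521170 - \sqrt{-1479167} = -3521170 - i \sqrt{1479167} \approx -3.5212 \cdot 10^{6} - 1216.2 i$)
$- \frac{9348072}{N} = - \frac{9348072}{-3521170 - i \sqrt{1479167}}$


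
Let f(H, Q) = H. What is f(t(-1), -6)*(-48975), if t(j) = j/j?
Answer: -48975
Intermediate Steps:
t(j) = 1
f(t(-1), -6)*(-48975) = 1*(-48975) = -48975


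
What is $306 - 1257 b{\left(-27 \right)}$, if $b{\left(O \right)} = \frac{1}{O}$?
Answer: $\frac{3173}{9} \approx 352.56$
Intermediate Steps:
$306 - 1257 b{\left(-27 \right)} = 306 - \frac{1257}{-27} = 306 - - \frac{419}{9} = 306 + \frac{419}{9} = \frac{3173}{9}$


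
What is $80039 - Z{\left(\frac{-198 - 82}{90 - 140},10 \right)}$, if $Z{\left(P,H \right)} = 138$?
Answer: $79901$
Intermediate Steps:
$80039 - Z{\left(\frac{-198 - 82}{90 - 140},10 \right)} = 80039 - 138 = 79901$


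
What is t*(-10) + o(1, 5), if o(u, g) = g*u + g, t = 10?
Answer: -90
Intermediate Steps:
o(u, g) = g + g*u
t*(-10) + o(1, 5) = 10*(-10) + 5*(1 + 1) = -100 + 5*2 = -100 + 10 = -90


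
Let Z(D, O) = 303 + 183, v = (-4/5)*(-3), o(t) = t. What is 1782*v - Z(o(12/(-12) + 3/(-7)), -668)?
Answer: 18954/5 ≈ 3790.8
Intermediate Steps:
v = 12/5 (v = ((⅕)*(-4))*(-3) = -⅘*(-3) = 12/5 ≈ 2.4000)
Z(D, O) = 486
1782*v - Z(o(12/(-12) + 3/(-7)), -668) = 1782*(12/5) - 1*486 = 21384/5 - 486 = 18954/5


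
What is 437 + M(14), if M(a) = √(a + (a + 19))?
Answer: 437 + √47 ≈ 443.86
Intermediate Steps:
M(a) = √(19 + 2*a) (M(a) = √(a + (19 + a)) = √(19 + 2*a))
437 + M(14) = 437 + √(19 + 2*14) = 437 + √(19 + 28) = 437 + √47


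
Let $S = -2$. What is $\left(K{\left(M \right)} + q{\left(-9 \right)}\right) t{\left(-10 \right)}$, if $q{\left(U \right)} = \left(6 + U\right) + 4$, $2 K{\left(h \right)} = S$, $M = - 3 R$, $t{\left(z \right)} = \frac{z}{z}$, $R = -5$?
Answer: $0$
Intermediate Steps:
$t{\left(z \right)} = 1$
$M = 15$ ($M = \left(-3\right) \left(-5\right) = 15$)
$K{\left(h \right)} = -1$ ($K{\left(h \right)} = \frac{1}{2} \left(-2\right) = -1$)
$q{\left(U \right)} = 10 + U$
$\left(K{\left(M \right)} + q{\left(-9 \right)}\right) t{\left(-10 \right)} = \left(-1 + \left(10 - 9\right)\right) 1 = \left(-1 + 1\right) 1 = 0 \cdot 1 = 0$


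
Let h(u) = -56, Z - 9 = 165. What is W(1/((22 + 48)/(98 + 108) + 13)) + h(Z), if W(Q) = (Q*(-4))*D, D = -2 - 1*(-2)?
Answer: -56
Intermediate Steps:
D = 0 (D = -2 + 2 = 0)
Z = 174 (Z = 9 + 165 = 174)
W(Q) = 0 (W(Q) = (Q*(-4))*0 = -4*Q*0 = 0)
W(1/((22 + 48)/(98 + 108) + 13)) + h(Z) = 0 - 56 = -56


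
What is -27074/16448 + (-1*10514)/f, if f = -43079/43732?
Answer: 3780797631129/354281696 ≈ 10672.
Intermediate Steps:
f = -43079/43732 (f = -43079*1/43732 = -43079/43732 ≈ -0.98507)
-27074/16448 + (-1*10514)/f = -27074/16448 + (-1*10514)/(-43079/43732) = -27074*1/16448 - 10514*(-43732/43079) = -13537/8224 + 459798248/43079 = 3780797631129/354281696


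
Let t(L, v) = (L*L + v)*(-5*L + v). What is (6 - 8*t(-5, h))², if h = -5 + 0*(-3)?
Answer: 10201636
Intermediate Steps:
h = -5 (h = -5 + 0 = -5)
t(L, v) = (v + L²)*(v - 5*L) (t(L, v) = (L² + v)*(v - 5*L) = (v + L²)*(v - 5*L))
(6 - 8*t(-5, h))² = (6 - 8*((-5)² - 5*(-5)³ - 5*(-5)² - 5*(-5)*(-5)))² = (6 - 8*(25 - 5*(-125) - 5*25 - 125))² = (6 - 8*(25 + 625 - 125 - 125))² = (6 - 8*400)² = (6 - 3200)² = (-3194)² = 10201636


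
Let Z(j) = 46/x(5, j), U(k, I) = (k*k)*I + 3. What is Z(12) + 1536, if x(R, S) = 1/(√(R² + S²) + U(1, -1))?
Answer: 2226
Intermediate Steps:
U(k, I) = 3 + I*k² (U(k, I) = k²*I + 3 = I*k² + 3 = 3 + I*k²)
x(R, S) = 1/(2 + √(R² + S²)) (x(R, S) = 1/(√(R² + S²) + (3 - 1*1²)) = 1/(√(R² + S²) + (3 - 1*1)) = 1/(√(R² + S²) + (3 - 1)) = 1/(√(R² + S²) + 2) = 1/(2 + √(R² + S²)))
Z(j) = 92 + 46*√(25 + j²) (Z(j) = 46/(1/(2 + √(5² + j²))) = 46/(1/(2 + √(25 + j²))) = 46*(2 + √(25 + j²)) = 92 + 46*√(25 + j²))
Z(12) + 1536 = (92 + 46*√(25 + 12²)) + 1536 = (92 + 46*√(25 + 144)) + 1536 = (92 + 46*√169) + 1536 = (92 + 46*13) + 1536 = (92 + 598) + 1536 = 690 + 1536 = 2226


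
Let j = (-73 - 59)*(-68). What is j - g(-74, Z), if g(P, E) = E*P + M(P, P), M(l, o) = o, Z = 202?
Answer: 23998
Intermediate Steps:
j = 8976 (j = -132*(-68) = 8976)
g(P, E) = P + E*P (g(P, E) = E*P + P = P + E*P)
j - g(-74, Z) = 8976 - (-74)*(1 + 202) = 8976 - (-74)*203 = 8976 - 1*(-15022) = 8976 + 15022 = 23998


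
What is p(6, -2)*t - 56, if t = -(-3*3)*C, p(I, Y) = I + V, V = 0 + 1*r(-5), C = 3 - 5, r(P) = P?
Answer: -74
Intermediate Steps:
C = -2
V = -5 (V = 0 + 1*(-5) = 0 - 5 = -5)
p(I, Y) = -5 + I (p(I, Y) = I - 5 = -5 + I)
t = -18 (t = -(-3*3)*(-2) = -(-9)*(-2) = -1*18 = -18)
p(6, -2)*t - 56 = (-5 + 6)*(-18) - 56 = 1*(-18) - 56 = -18 - 56 = -74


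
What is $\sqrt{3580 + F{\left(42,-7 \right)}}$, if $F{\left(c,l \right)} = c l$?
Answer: $\sqrt{3286} \approx 57.324$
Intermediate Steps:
$\sqrt{3580 + F{\left(42,-7 \right)}} = \sqrt{3580 + 42 \left(-7\right)} = \sqrt{3580 - 294} = \sqrt{3286}$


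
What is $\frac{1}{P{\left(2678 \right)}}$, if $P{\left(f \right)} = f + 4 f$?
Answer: $\frac{1}{13390} \approx 7.4683 \cdot 10^{-5}$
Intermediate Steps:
$P{\left(f \right)} = 5 f$
$\frac{1}{P{\left(2678 \right)}} = \frac{1}{5 \cdot 2678} = \frac{1}{13390}$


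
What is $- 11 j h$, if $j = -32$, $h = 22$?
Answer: $7744$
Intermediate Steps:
$- 11 j h = \left(-11\right) \left(-32\right) 22 = 352 \cdot 22 = 7744$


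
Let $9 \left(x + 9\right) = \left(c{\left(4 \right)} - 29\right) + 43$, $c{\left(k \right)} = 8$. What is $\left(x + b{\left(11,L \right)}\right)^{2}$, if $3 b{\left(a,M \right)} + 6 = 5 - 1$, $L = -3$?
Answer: $\frac{4225}{81} \approx 52.161$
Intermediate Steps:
$x = - \frac{59}{9}$ ($x = -9 + \frac{\left(8 - 29\right) + 43}{9} = -9 + \frac{-21 + 43}{9} = -9 + \frac{1}{9} \cdot 22 = -9 + \frac{22}{9} = - \frac{59}{9} \approx -6.5556$)
$b{\left(a,M \right)} = - \frac{2}{3}$ ($b{\left(a,M \right)} = -2 + \frac{5 - 1}{3} = -2 + \frac{1}{3} \cdot 4 = -2 + \frac{4}{3} = - \frac{2}{3}$)
$\left(x + b{\left(11,L \right)}\right)^{2} = \left(- \frac{59}{9} - \frac{2}{3}\right)^{2} = \left(- \frac{65}{9}\right)^{2} = \frac{4225}{81}$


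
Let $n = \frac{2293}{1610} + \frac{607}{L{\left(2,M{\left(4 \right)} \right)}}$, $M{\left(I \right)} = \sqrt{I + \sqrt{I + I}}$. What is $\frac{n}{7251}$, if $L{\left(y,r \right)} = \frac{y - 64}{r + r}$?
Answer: $\frac{2293}{11674110} - \frac{607 \sqrt{4 + 2 \sqrt{2}}}{224781} \approx -0.0068601$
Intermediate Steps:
$M{\left(I \right)} = \sqrt{I + \sqrt{2} \sqrt{I}}$ ($M{\left(I \right)} = \sqrt{I + \sqrt{2 I}} = \sqrt{I + \sqrt{2} \sqrt{I}}$)
$L{\left(y,r \right)} = \frac{-64 + y}{2 r}$
$n = \frac{2293}{1610} - \frac{607 \sqrt{4 + 2 \sqrt{2}}}{31}$ ($n = \frac{2293}{1610} + \frac{607}{\frac{1}{2} \frac{1}{\sqrt{4 + \sqrt{2} \sqrt{4}}} \left(-64 + 2\right)} = 2293 \cdot \frac{1}{1610} + \frac{607}{\frac{1}{2} \frac{1}{\sqrt{4 + \sqrt{2} \cdot 2}} \left(-62\right)} = \frac{2293}{1610} + \frac{607}{\frac{1}{2} \frac{1}{\sqrt{4 + 2 \sqrt{2}}} \left(-62\right)} = \frac{2293}{1610} + \frac{607}{\left(-31\right) \frac{1}{\sqrt{4 + 2 \sqrt{2}}}} = \frac{2293}{1610} + 607 \left(- \frac{\sqrt{4 + 2 \sqrt{2}}}{31}\right) = \frac{2293}{1610} - \frac{607 \sqrt{4 + 2 \sqrt{2}}}{31} \approx -49.742$)
$\frac{n}{7251} = \frac{\frac{2293}{1610} - \frac{607 \sqrt{4 + 2 \sqrt{2}}}{31}}{7251} = \left(\frac{2293}{1610} - \frac{607 \sqrt{4 + 2 \sqrt{2}}}{31}\right) \frac{1}{7251} = \frac{2293}{11674110} - \frac{607 \sqrt{4 + 2 \sqrt{2}}}{224781}$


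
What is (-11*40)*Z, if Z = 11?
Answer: -4840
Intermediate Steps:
(-11*40)*Z = -11*40*11 = -440*11 = -4840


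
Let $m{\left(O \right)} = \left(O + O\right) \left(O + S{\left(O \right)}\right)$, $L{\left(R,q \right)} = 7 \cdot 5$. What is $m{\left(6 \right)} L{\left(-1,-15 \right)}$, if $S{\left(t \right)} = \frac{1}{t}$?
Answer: $2590$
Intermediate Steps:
$L{\left(R,q \right)} = 35$
$m{\left(O \right)} = 2 O \left(O + \frac{1}{O}\right)$ ($m{\left(O \right)} = \left(O + O\right) \left(O + \frac{1}{O}\right) = 2 O \left(O + \frac{1}{O}\right)$)
$m{\left(6 \right)} L{\left(-1,-15 \right)} = \left(2 + 2 \cdot 6^{2}\right) 35 = \left(2 + 2 \cdot 36\right) 35 = \left(2 + 72\right) 35 = 74 \cdot 35 = 2590$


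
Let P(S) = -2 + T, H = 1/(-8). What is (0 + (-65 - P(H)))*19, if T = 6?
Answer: -1311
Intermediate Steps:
H = -⅛ ≈ -0.12500
P(S) = 4 (P(S) = -2 + 6 = 4)
(0 + (-65 - P(H)))*19 = (0 + (-65 - 1*4))*19 = (0 + (-65 - 4))*19 = (0 - 69)*19 = -69*19 = -1311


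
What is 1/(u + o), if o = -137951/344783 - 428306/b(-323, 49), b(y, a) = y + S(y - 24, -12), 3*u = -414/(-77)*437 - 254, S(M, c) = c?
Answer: 26681032455/52739153571803 ≈ 0.00050591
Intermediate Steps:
u = 161360/231 (u = (-414/(-77)*437 - 254)/3 = (-414*(-1/77)*437 - 254)/3 = ((414/77)*437 - 254)/3 = (180918/77 - 254)/3 = (⅓)*(161360/77) = 161360/231 ≈ 698.53)
b(y, a) = -12 + y (b(y, a) = y - 12 = -12 + y)
o = 147626414013/115502305 (o = -137951/344783 - 428306/(-12 - 323) = -137951*1/344783 - 428306/(-335) = -137951/344783 - 428306*(-1/335) = -137951/344783 + 428306/335 = 147626414013/115502305 ≈ 1278.1)
1/(u + o) = 1/(161360/231 + 147626414013/115502305) = 1/(52739153571803/26681032455) = 26681032455/52739153571803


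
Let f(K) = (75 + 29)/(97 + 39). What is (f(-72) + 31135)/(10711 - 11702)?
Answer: -529308/16847 ≈ -31.419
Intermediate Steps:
f(K) = 13/17 (f(K) = 104/136 = 104*(1/136) = 13/17)
(f(-72) + 31135)/(10711 - 11702) = (13/17 + 31135)/(10711 - 11702) = (529308/17)/(-991) = (529308/17)*(-1/991) = -529308/16847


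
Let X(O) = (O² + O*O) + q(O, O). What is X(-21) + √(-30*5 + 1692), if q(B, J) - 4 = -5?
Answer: 881 + √1542 ≈ 920.27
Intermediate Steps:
q(B, J) = -1 (q(B, J) = 4 - 5 = -1)
X(O) = -1 + 2*O² (X(O) = (O² + O*O) - 1 = (O² + O²) - 1 = 2*O² - 1 = -1 + 2*O²)
X(-21) + √(-30*5 + 1692) = (-1 + 2*(-21)²) + √(-30*5 + 1692) = (-1 + 2*441) + √(-150 + 1692) = (-1 + 882) + √1542 = 881 + √1542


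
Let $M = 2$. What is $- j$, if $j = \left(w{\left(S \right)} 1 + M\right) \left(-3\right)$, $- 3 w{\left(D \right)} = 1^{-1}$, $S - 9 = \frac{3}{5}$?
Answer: $5$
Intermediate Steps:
$S = \frac{48}{5}$ ($S = 9 + \frac{3}{5} = \frac{48}{5} \approx 9.6$)
$w{\left(D \right)} = - \frac{1}{3}$ ($w{\left(D \right)} = - \frac{1}{3 \cdot 1} = \left(- \frac{1}{3}\right) 1 = - \frac{1}{3}$)
$j = -5$ ($j = \left(\left(- \frac{1}{3}\right) 1 + 2\right) \left(-3\right) = \left(- \frac{1}{3} + 2\right) \left(-3\right) = \frac{5}{3} \left(-3\right) = -5$)
$- j = \left(-1\right) \left(-5\right) = 5$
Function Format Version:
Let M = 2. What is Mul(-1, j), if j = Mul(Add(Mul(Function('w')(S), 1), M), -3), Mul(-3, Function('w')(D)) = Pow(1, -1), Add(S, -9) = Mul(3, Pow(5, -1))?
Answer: 5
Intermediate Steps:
S = Rational(48, 5) (S = Add(9, Mul(3, Pow(5, -1))) = Add(9, Mul(3, Rational(1, 5))) = Add(9, Rational(3, 5)) = Rational(48, 5) ≈ 9.6000)
Function('w')(D) = Rational(-1, 3) (Function('w')(D) = Mul(Rational(-1, 3), Pow(1, -1)) = Mul(Rational(-1, 3), 1) = Rational(-1, 3))
j = -5 (j = Mul(Add(Mul(Rational(-1, 3), 1), 2), -3) = Mul(Add(Rational(-1, 3), 2), -3) = Mul(Rational(5, 3), -3) = -5)
Mul(-1, j) = Mul(-1, -5) = 5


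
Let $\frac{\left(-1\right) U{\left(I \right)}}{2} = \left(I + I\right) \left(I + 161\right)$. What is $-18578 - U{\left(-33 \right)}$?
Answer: $-35474$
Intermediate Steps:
$U{\left(I \right)} = - 4 I \left(161 + I\right)$ ($U{\left(I \right)} = - 2 \left(I + I\right) \left(I + 161\right) = - 2 \cdot 2 I \left(161 + I\right) = - 4 I \left(161 + I\right)$)
$-18578 - U{\left(-33 \right)} = -18578 - \left(-4\right) \left(-33\right) \left(161 - 33\right) = -18578 - \left(-4\right) \left(-33\right) 128 = -18578 - 16896 = -35474$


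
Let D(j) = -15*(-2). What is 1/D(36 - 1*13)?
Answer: 1/30 ≈ 0.033333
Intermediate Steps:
D(j) = 30
1/D(36 - 1*13) = 1/30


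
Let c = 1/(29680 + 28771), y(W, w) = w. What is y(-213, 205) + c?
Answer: 11982456/58451 ≈ 205.00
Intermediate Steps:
c = 1/58451 ≈ 1.7108e-5
y(-213, 205) + c = 205 + 1/58451 = 11982456/58451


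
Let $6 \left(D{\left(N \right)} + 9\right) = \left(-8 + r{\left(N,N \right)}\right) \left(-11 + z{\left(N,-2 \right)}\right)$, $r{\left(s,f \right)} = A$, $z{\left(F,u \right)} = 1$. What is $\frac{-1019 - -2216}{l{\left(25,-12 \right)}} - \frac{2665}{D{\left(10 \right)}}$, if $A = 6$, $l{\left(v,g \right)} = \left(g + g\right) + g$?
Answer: $\frac{29719}{68} \approx 437.04$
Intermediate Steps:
$l{\left(v,g \right)} = 3 g$ ($l{\left(v,g \right)} = 2 g + g = 3 g$)
$r{\left(s,f \right)} = 6$
$D{\left(N \right)} = - \frac{17}{3}$ ($D{\left(N \right)} = -9 + \frac{\left(-8 + 6\right) \left(-11 + 1\right)}{6} = -9 + \frac{\left(-2\right) \left(-10\right)}{6} = -9 + \frac{1}{6} \cdot 20 = -9 + \frac{10}{3} = - \frac{17}{3}$)
$\frac{-1019 - -2216}{l{\left(25,-12 \right)}} - \frac{2665}{D{\left(10 \right)}} = \frac{-1019 - -2216}{3 \left(-12\right)} - \frac{2665}{- \frac{17}{3}} = \frac{-1019 + 2216}{-36} - - \frac{7995}{17} = 1197 \left(- \frac{1}{36}\right) + \frac{7995}{17} = - \frac{133}{4} + \frac{7995}{17} = \frac{29719}{68}$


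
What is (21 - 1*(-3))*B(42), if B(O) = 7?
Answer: 168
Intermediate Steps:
(21 - 1*(-3))*B(42) = (21 - 1*(-3))*7 = (21 + 3)*7 = 24*7 = 168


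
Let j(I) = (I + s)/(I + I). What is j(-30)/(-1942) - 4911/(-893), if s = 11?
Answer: 572212753/104052360 ≈ 5.4993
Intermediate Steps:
j(I) = (11 + I)/(2*I) (j(I) = (I + 11)/(I + I) = (11 + I)/((2*I)) = (11 + I)*(1/(2*I)) = (11 + I)/(2*I))
j(-30)/(-1942) - 4911/(-893) = ((½)*(11 - 30)/(-30))/(-1942) - 4911/(-893) = ((½)*(-1/30)*(-19))*(-1/1942) - 4911*(-1/893) = (19/60)*(-1/1942) + 4911/893 = -19/116520 + 4911/893 = 572212753/104052360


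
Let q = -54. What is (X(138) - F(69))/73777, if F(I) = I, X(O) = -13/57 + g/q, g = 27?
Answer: -7949/8410578 ≈ -0.00094512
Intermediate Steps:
X(O) = -83/114 (X(O) = -13/57 + 27/(-54) = -13*1/57 + 27*(-1/54) = -13/57 - ½ = -83/114)
(X(138) - F(69))/73777 = (-83/114 - 1*69)/73777 = (-83/114 - 69)*(1/73777) = -7949/114*1/73777 = -7949/8410578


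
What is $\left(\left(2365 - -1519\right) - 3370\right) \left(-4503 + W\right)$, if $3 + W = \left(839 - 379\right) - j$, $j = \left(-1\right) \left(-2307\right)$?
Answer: $-3265442$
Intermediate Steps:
$j = 2307$
$W = -1850$ ($W = -3 + \left(\left(839 - 379\right) - 2307\right) = -3 + \left(460 - 2307\right) = -3 - 1847 = -1850$)
$\left(\left(2365 - -1519\right) - 3370\right) \left(-4503 + W\right) = \left(\left(2365 - -1519\right) - 3370\right) \left(-4503 - 1850\right) = \left(\left(2365 + 1519\right) - 3370\right) \left(-6353\right) = \left(3884 - 3370\right) \left(-6353\right) = 514 \left(-6353\right) = -3265442$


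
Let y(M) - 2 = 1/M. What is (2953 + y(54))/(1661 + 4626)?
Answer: 159571/339498 ≈ 0.47002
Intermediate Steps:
y(M) = 2 + 1/M
(2953 + y(54))/(1661 + 4626) = (2953 + (2 + 1/54))/(1661 + 4626) = (2953 + (2 + 1/54))/6287 = (2953 + 109/54)*(1/6287) = (159571/54)*(1/6287) = 159571/339498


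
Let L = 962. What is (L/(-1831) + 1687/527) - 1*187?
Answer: -177861296/964937 ≈ -184.32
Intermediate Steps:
(L/(-1831) + 1687/527) - 1*187 = (962/(-1831) + 1687/527) - 1*187 = (962*(-1/1831) + 1687*(1/527)) - 187 = (-962/1831 + 1687/527) - 187 = 2581923/964937 - 187 = -177861296/964937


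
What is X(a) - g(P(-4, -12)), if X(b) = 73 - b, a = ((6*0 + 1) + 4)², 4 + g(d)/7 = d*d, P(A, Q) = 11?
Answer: -771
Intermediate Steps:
g(d) = -28 + 7*d² (g(d) = -28 + 7*(d*d) = -28 + 7*d²)
a = 25 (a = ((0 + 1) + 4)² = (1 + 4)² = 5² = 25)
X(a) - g(P(-4, -12)) = (73 - 1*25) - (-28 + 7*11²) = (73 - 25) - (-28 + 7*121) = 48 - (-28 + 847) = 48 - 1*819 = 48 - 819 = -771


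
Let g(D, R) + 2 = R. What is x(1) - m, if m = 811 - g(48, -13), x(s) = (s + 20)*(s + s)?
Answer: -784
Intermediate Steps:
g(D, R) = -2 + R
x(s) = 2*s*(20 + s) (x(s) = (20 + s)*(2*s) = 2*s*(20 + s))
m = 826 (m = 811 - (-2 - 13) = 811 - 1*(-15) = 811 + 15 = 826)
x(1) - m = 2*1*(20 + 1) - 1*826 = 2*1*21 - 826 = 42 - 826 = -784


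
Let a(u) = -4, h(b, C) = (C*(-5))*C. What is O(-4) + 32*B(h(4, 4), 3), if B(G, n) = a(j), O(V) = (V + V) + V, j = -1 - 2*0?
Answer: -140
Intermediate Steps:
j = -1 (j = -1 + 0 = -1)
O(V) = 3*V (O(V) = 2*V + V = 3*V)
h(b, C) = -5*C² (h(b, C) = (-5*C)*C = -5*C²)
B(G, n) = -4
O(-4) + 32*B(h(4, 4), 3) = 3*(-4) + 32*(-4) = -12 - 128 = -140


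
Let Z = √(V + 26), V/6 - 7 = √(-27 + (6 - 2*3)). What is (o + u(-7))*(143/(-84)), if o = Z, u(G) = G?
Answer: 143/12 - 143*√(68 + 18*I*√3)/84 ≈ -2.4685 - 3.1405*I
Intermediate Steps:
V = 42 + 18*I*√3 (V = 42 + 6*√(-27 + (6 - 2*3)) = 42 + 6*√(-27 + (6 - 6)) = 42 + 6*√(-27 + 0) = 42 + 6*√(-27) = 42 + 6*(3*I*√3) = 42 + 18*I*√3 ≈ 42.0 + 31.177*I)
Z = √(68 + 18*I*√3) (Z = √((42 + 18*I*√3) + 26) = √(68 + 18*I*√3) ≈ 8.45 + 1.8448*I)
o = √(68 + 18*I*√3) ≈ 8.45 + 1.8448*I
(o + u(-7))*(143/(-84)) = (√(68 + 18*I*√3) - 7)*(143/(-84)) = (-7 + √(68 + 18*I*√3))*(143*(-1/84)) = (-7 + √(68 + 18*I*√3))*(-143/84) = 143/12 - 143*√(68 + 18*I*√3)/84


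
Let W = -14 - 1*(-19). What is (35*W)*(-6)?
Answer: -1050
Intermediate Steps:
W = 5 (W = -14 + 19 = 5)
(35*W)*(-6) = (35*5)*(-6) = 175*(-6) = -1050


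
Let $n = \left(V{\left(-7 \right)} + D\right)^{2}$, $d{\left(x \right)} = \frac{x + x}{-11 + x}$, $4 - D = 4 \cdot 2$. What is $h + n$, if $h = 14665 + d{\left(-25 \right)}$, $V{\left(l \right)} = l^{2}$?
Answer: $\frac{300445}{18} \approx 16691.0$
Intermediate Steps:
$D = -4$ ($D = 4 - 4 \cdot 2 = 4 - 8 = -4$)
$d{\left(x \right)} = \frac{2 x}{-11 + x}$
$n = 2025$ ($n = \left(\left(-7\right)^{2} - 4\right)^{2} = \left(49 - 4\right)^{2} = 45^{2} = 2025$)
$h = \frac{263995}{18}$ ($h = 14665 + 2 \left(-25\right) \frac{1}{-11 - 25} = 14665 + 2 \left(-25\right) \frac{1}{-36} = 14665 + 2 \left(-25\right) \left(- \frac{1}{36}\right) = 14665 + \frac{25}{18} = \frac{263995}{18} \approx 14666.0$)
$h + n = \frac{263995}{18} + 2025 = \frac{300445}{18}$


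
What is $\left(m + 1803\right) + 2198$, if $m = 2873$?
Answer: $6874$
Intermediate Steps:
$\left(m + 1803\right) + 2198 = \left(2873 + 1803\right) + 2198 = 4676 + 2198 = 6874$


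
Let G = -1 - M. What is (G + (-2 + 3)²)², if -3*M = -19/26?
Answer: 361/6084 ≈ 0.059336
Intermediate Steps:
M = 19/78 (M = -(-19)/(3*26) = -⅓*(-19/26) = 19/78 ≈ 0.24359)
G = -97/78 (G = -1 - 1*19/78 = -1 - 19/78 = -97/78 ≈ -1.2436)
(G + (-2 + 3)²)² = (-97/78 + (-2 + 3)²)² = (-97/78 + 1²)² = (-97/78 + 1)² = (-19/78)² = 361/6084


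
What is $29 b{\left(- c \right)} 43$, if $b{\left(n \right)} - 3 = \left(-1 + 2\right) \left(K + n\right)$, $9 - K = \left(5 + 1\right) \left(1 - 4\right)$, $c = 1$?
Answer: $36163$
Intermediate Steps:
$K = 27$ ($K = 9 - \left(5 + 1\right) \left(1 - 4\right) = 9 - 6 \left(-3\right) = 9 - -18 = 9 + 18 = 27$)
$b{\left(n \right)} = 30 + n$ ($b{\left(n \right)} = 3 + \left(-1 + 2\right) \left(27 + n\right) = 3 + 1 \left(27 + n\right) = 3 + \left(27 + n\right) = 30 + n$)
$29 b{\left(- c \right)} 43 = 29 \left(30 - 1\right) 43 = 29 \cdot 29 \cdot 43 = 841 \cdot 43 = 36163$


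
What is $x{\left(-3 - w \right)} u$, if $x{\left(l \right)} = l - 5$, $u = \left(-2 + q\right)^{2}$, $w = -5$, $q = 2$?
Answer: $0$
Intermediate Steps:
$u = 0$ ($u = \left(-2 + 2\right)^{2} = 0^{2} = 0$)
$x{\left(l \right)} = -5 + l$
$x{\left(-3 - w \right)} u = \left(-5 - -2\right) 0 = \left(-5 + \left(-3 + 5\right)\right) 0 = \left(-5 + 2\right) 0 = \left(-3\right) 0 = 0$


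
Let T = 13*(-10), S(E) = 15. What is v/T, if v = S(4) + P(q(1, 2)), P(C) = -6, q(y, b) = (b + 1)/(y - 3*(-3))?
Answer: -9/130 ≈ -0.069231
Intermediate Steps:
q(y, b) = (1 + b)/(9 + y) (q(y, b) = (1 + b)/(y + 9) = (1 + b)/(9 + y))
T = -130
v = 9 (v = 15 - 6 = 9)
v/T = 9/(-130) = 9*(-1/130) = -9/130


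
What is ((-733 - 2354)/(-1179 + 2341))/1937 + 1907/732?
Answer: 306428891/117684372 ≈ 2.6038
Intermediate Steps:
((-733 - 2354)/(-1179 + 2341))/1937 + 1907/732 = -3087/1162*(1/1937) + 1907*(1/732) = -3087*1/1162*(1/1937) + 1907/732 = -441/166*1/1937 + 1907/732 = -441/321542 + 1907/732 = 306428891/117684372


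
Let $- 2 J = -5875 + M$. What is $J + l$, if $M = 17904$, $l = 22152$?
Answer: $\frac{32275}{2} \approx 16138.0$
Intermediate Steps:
$J = - \frac{12029}{2}$ ($J = - \frac{-5875 + 17904}{2} = \left(- \frac{1}{2}\right) 12029 = - \frac{12029}{2} \approx -6014.5$)
$J + l = - \frac{12029}{2} + 22152 = \frac{32275}{2}$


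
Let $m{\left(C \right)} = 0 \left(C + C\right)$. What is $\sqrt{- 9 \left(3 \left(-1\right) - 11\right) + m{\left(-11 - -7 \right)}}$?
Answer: $3 \sqrt{14} \approx 11.225$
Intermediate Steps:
$m{\left(C \right)} = 0$ ($m{\left(C \right)} = 0 \cdot 2 C = 0$)
$\sqrt{- 9 \left(3 \left(-1\right) - 11\right) + m{\left(-11 - -7 \right)}} = \sqrt{- 9 \left(3 \left(-1\right) - 11\right) + 0} = \sqrt{- 9 \left(-3 - 11\right) + 0} = \sqrt{\left(-9\right) \left(-14\right) + 0} = \sqrt{126 + 0} = \sqrt{126} = 3 \sqrt{14}$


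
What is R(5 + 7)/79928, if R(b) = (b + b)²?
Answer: 72/9991 ≈ 0.0072065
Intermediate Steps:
R(b) = 4*b² (R(b) = (2*b)² = 4*b²)
R(5 + 7)/79928 = (4*(5 + 7)²)/79928 = (4*12²)*(1/79928) = (4*144)*(1/79928) = 576*(1/79928) = 72/9991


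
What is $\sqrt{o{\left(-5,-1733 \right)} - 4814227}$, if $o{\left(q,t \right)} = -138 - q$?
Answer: $2 i \sqrt{1203590} \approx 2194.2 i$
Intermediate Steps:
$\sqrt{o{\left(-5,-1733 \right)} - 4814227} = \sqrt{\left(-138 - -5\right) - 4814227} = \sqrt{\left(-138 + 5\right) - 4814227} = \sqrt{-133 - 4814227} = \sqrt{-4814360} = 2 i \sqrt{1203590}$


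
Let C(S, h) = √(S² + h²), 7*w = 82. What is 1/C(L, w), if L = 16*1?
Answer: 7*√4817/9634 ≈ 0.050429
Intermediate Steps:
w = 82/7 (w = (⅐)*82 = 82/7 ≈ 11.714)
L = 16
1/C(L, w) = 1/(√(16² + (82/7)²)) = 1/(√(256 + 6724/49)) = 1/(√(19268/49)) = 1/(2*√4817/7) = 7*√4817/9634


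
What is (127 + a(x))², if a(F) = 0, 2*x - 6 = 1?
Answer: 16129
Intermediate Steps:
x = 7/2 (x = 3 + (½)*1 = 3 + ½ = 7/2 ≈ 3.5000)
(127 + a(x))² = (127 + 0)² = 127² = 16129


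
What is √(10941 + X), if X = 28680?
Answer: √39621 ≈ 199.05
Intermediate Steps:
√(10941 + X) = √(10941 + 28680) = √39621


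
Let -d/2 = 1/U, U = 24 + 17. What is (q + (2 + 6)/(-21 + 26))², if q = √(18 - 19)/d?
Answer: (16 - 205*I)²/100 ≈ -417.69 - 65.6*I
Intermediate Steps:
U = 41
d = -2/41 ≈ -0.048781
q = -41*I/2 (q = √(18 - 19)/(-2/41) = √(-1)*(-41/2) = I*(-41/2) = -41*I/2 ≈ -20.5*I)
(q + (2 + 6)/(-21 + 26))² = (-41*I/2 + (2 + 6)/(-21 + 26))² = (-41*I/2 + 8/5)² = (8/5 - 41*I/2)²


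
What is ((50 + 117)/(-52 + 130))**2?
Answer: 27889/6084 ≈ 4.5840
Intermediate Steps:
((50 + 117)/(-52 + 130))**2 = (167/78)**2 = 27889/6084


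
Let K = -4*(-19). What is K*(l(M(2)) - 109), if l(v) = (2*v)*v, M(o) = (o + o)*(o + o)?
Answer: 30628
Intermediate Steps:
M(o) = 4*o² (M(o) = (2*o)*(2*o) = 4*o²)
K = 76
l(v) = 2*v²
K*(l(M(2)) - 109) = 76*(2*(4*2²)² - 109) = 76*(2*(4*4)² - 109) = 76*(2*16² - 109) = 76*(2*256 - 109) = 76*(512 - 109) = 76*403 = 30628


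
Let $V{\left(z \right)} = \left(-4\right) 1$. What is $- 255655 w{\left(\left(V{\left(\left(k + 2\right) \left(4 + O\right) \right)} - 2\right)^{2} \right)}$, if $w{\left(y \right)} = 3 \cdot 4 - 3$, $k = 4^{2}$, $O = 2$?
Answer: $-2300895$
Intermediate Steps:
$k = 16$
$V{\left(z \right)} = -4$
$w{\left(y \right)} = 9$ ($w{\left(y \right)} = 12 - 3 = 9$)
$- 255655 w{\left(\left(V{\left(\left(k + 2\right) \left(4 + O\right) \right)} - 2\right)^{2} \right)} = \left(-255655\right) 9 = -2300895$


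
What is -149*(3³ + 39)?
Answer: -9834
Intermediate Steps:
-149*(3³ + 39) = -149*(27 + 39) = -149*66 = -9834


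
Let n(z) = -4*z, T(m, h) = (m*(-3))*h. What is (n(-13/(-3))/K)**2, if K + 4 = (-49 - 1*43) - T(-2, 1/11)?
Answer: 81796/2537649 ≈ 0.032233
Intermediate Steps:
T(m, h) = -3*h*m (T(m, h) = (-3*m)*h = -3*h*m)
K = -1062/11 (K = -4 + ((-49 - 1*43) - (-3)*(-2)/11) = -4 + ((-49 - 43) - (-3)*(-2)/11) = -4 + (-92 - 1*6/11) = -4 + (-92 - 6/11) = -4 - 1018/11 = -1062/11 ≈ -96.545)
(n(-13/(-3))/K)**2 = ((-(-52)/(-3))/(-1062/11))**2 = (-(-52)*(-1)/3*(-11/1062))**2 = (-4*13/3*(-11/1062))**2 = (-52/3*(-11/1062))**2 = (286/1593)**2 = 81796/2537649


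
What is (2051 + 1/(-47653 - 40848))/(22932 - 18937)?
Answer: 36303110/70712299 ≈ 0.51339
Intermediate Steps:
(2051 + 1/(-47653 - 40848))/(22932 - 18937) = (2051 + 1/(-88501))/3995 = (2051 - 1/88501)*(1/3995) = (181515550/88501)*(1/3995) = 36303110/70712299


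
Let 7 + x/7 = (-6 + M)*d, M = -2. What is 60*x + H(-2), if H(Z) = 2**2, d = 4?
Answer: -16376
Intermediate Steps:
H(Z) = 4
x = -273 (x = -49 + 7*((-6 - 2)*4) = -49 + 7*(-8*4) = -49 + 7*(-32) = -49 - 224 = -273)
60*x + H(-2) = 60*(-273) + 4 = -16380 + 4 = -16376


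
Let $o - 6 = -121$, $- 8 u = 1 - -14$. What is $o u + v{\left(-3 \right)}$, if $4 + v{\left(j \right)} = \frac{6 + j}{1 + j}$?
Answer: $\frac{1681}{8} \approx 210.13$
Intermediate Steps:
$u = - \frac{15}{8}$ ($u = - \frac{1 - -14}{8} = - \frac{1 + 14}{8} = \left(- \frac{1}{8}\right) 15 = - \frac{15}{8} \approx -1.875$)
$v{\left(j \right)} = -4 + \frac{6 + j}{1 + j}$
$o = -115$ ($o = 6 - 121 = -115$)
$o u + v{\left(-3 \right)} = \left(-115\right) \left(- \frac{15}{8}\right) + \frac{2 - -9}{1 - 3} = \frac{1725}{8} + \frac{2 + 9}{-2} = \frac{1725}{8} - \frac{11}{2} = \frac{1681}{8}$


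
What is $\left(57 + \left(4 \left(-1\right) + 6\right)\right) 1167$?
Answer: $68853$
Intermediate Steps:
$\left(57 + \left(4 \left(-1\right) + 6\right)\right) 1167 = \left(57 + \left(-4 + 6\right)\right) 1167 = \left(57 + 2\right) 1167 = 59 \cdot 1167 = 68853$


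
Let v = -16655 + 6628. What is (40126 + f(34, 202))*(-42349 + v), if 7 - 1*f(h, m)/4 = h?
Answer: -2095982768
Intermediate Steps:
v = -10027
f(h, m) = 28 - 4*h
(40126 + f(34, 202))*(-42349 + v) = (40126 + (28 - 4*34))*(-42349 - 10027) = (40126 + (28 - 136))*(-52376) = (40126 - 108)*(-52376) = 40018*(-52376) = -2095982768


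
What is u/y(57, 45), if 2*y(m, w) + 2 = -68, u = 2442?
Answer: -2442/35 ≈ -69.771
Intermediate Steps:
y(m, w) = -35 (y(m, w) = -1 + (½)*(-68) = -1 - 34 = -35)
u/y(57, 45) = 2442/(-35) = 2442*(-1/35) = -2442/35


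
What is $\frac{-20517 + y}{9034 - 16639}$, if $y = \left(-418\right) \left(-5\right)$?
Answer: $\frac{18427}{7605} \approx 2.423$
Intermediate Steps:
$y = 2090$
$\frac{-20517 + y}{9034 - 16639} = \frac{-20517 + 2090}{9034 - 16639} = - \frac{18427}{-7605} = \left(-18427\right) \left(- \frac{1}{7605}\right) = \frac{18427}{7605}$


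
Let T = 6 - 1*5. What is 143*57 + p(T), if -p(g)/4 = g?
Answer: 8147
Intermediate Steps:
T = 1 (T = 6 - 5 = 1)
p(g) = -4*g
143*57 + p(T) = 143*57 - 4*1 = 8151 - 4 = 8147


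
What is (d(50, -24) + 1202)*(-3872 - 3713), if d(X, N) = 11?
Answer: -9200605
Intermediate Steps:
(d(50, -24) + 1202)*(-3872 - 3713) = (11 + 1202)*(-3872 - 3713) = 1213*(-7585) = -9200605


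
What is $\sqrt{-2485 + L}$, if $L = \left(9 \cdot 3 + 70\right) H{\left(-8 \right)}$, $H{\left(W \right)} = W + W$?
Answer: $i \sqrt{4037} \approx 63.537 i$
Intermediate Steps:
$H{\left(W \right)} = 2 W$
$L = -1552$ ($L = \left(9 \cdot 3 + 70\right) 2 \left(-8\right) = \left(27 + 70\right) \left(-16\right) = 97 \left(-16\right) = -1552$)
$\sqrt{-2485 + L} = \sqrt{-2485 - 1552} = \sqrt{-4037} = i \sqrt{4037}$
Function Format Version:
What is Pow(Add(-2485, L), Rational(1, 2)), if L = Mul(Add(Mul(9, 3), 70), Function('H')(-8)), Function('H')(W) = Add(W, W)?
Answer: Mul(I, Pow(4037, Rational(1, 2))) ≈ Mul(63.537, I)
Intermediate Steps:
Function('H')(W) = Mul(2, W)
L = -1552 (L = Mul(Add(Mul(9, 3), 70), Mul(2, -8)) = Mul(Add(27, 70), -16) = Mul(97, -16) = -1552)
Pow(Add(-2485, L), Rational(1, 2)) = Pow(Add(-2485, -1552), Rational(1, 2)) = Pow(-4037, Rational(1, 2)) = Mul(I, Pow(4037, Rational(1, 2)))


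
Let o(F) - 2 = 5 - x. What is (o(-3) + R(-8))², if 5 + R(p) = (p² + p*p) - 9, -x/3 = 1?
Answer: 15376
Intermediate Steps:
x = -3 (x = -3*1 = -3)
o(F) = 10 (o(F) = 2 + (5 - 1*(-3)) = 2 + (5 + 3) = 2 + 8 = 10)
R(p) = -14 + 2*p² (R(p) = -5 + ((p² + p*p) - 9) = -5 + ((p² + p²) - 9) = -5 + (2*p² - 9) = -5 + (-9 + 2*p²) = -14 + 2*p²)
(o(-3) + R(-8))² = (10 + (-14 + 2*(-8)²))² = (10 + (-14 + 2*64))² = (10 + (-14 + 128))² = (10 + 114)² = 124² = 15376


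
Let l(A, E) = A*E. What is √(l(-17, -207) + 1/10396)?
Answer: 5*√3803223259/5198 ≈ 59.321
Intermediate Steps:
√(l(-17, -207) + 1/10396) = √(-17*(-207) + 1/10396) = √(3519 + 1/10396) = √(36583525/10396) = 5*√3803223259/5198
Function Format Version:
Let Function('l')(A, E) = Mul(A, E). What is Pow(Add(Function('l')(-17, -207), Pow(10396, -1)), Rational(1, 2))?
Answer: Mul(Rational(5, 5198), Pow(3803223259, Rational(1, 2))) ≈ 59.321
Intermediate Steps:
Pow(Add(Function('l')(-17, -207), Pow(10396, -1)), Rational(1, 2)) = Pow(Add(Mul(-17, -207), Pow(10396, -1)), Rational(1, 2)) = Pow(Add(3519, Rational(1, 10396)), Rational(1, 2)) = Pow(Rational(36583525, 10396), Rational(1, 2)) = Mul(Rational(5, 5198), Pow(3803223259, Rational(1, 2)))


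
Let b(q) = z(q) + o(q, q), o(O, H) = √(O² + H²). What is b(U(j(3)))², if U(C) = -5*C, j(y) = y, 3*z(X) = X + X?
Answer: 550 - 300*√2 ≈ 125.74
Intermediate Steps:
z(X) = 2*X/3 (z(X) = (X + X)/3 = (2*X)/3 = 2*X/3)
o(O, H) = √(H² + O²)
b(q) = 2*q/3 + √2*√(q²) (b(q) = 2*q/3 + √(q² + q²) = 2*q/3 + √(2*q²) = 2*q/3 + √2*√(q²))
b(U(j(3)))² = (2*(-5*3)/3 + √2*√((-5*3)²))² = ((⅔)*(-15) + √2*√((-15)²))² = (-10 + √2*√225)² = (-10 + √2*15)² = (-10 + 15*√2)²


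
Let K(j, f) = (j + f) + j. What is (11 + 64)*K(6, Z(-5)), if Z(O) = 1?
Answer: 975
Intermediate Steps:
K(j, f) = f + 2*j (K(j, f) = (f + j) + j = f + 2*j)
(11 + 64)*K(6, Z(-5)) = (11 + 64)*(1 + 2*6) = 75*(1 + 12) = 75*13 = 975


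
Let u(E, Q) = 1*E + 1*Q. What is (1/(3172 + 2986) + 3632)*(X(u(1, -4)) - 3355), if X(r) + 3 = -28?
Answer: -37865395901/3079 ≈ -1.2298e+7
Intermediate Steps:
u(E, Q) = E + Q
X(r) = -31 (X(r) = -3 - 28 = -31)
(1/(3172 + 2986) + 3632)*(X(u(1, -4)) - 3355) = (1/(3172 + 2986) + 3632)*(-31 - 3355) = (1/6158 + 3632)*(-3386) = (22365857/6158)*(-3386) = -37865395901/3079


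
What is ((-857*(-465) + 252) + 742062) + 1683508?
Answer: 2824327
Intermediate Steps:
((-857*(-465) + 252) + 742062) + 1683508 = ((398505 + 252) + 742062) + 1683508 = (398757 + 742062) + 1683508 = 1140819 + 1683508 = 2824327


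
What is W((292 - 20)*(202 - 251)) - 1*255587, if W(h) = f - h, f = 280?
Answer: -241979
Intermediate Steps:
W(h) = 280 - h
W((292 - 20)*(202 - 251)) - 1*255587 = (280 - (292 - 20)*(202 - 251)) - 1*255587 = (280 - 272*(-49)) - 255587 = (280 - 1*(-13328)) - 255587 = (280 + 13328) - 255587 = 13608 - 255587 = -241979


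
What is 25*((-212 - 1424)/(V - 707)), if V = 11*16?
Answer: 40900/531 ≈ 77.024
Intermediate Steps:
V = 176
25*((-212 - 1424)/(V - 707)) = 25*((-212 - 1424)/(176 - 707)) = 25*(-1636/(-531)) = 25*(-1636*(-1/531)) = 25*(1636/531) = 40900/531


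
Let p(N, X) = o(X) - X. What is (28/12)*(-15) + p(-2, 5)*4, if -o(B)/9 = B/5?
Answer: -91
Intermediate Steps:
o(B) = -9*B/5
p(N, X) = -14*X/5 (p(N, X) = -9*X/5 - X = -14*X/5)
(28/12)*(-15) + p(-2, 5)*4 = (28/12)*(-15) - 14/5*5*4 = (28*(1/12))*(-15) - 14*4 = (7/3)*(-15) - 56 = -35 - 56 = -91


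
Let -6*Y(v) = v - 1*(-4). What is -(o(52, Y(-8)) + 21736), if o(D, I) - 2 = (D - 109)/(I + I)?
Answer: -86781/4 ≈ -21695.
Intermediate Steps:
Y(v) = -⅔ - v/6 (Y(v) = -(v - 1*(-4))/6 = -(v + 4)/6 = -(4 + v)/6 = -⅔ - v/6)
o(D, I) = 2 + (-109 + D)/(2*I) (o(D, I) = 2 + (D - 109)/(I + I) = 2 + (-109 + D)/((2*I)) = 2 + (-109 + D)*(1/(2*I)) = 2 + (-109 + D)/(2*I))
-(o(52, Y(-8)) + 21736) = -((-109 + 52 + 4*(-⅔ - ⅙*(-8)))/(2*(-⅔ - ⅙*(-8))) + 21736) = -((-109 + 52 + 4*(-⅔ + 4/3))/(2*(-⅔ + 4/3)) + 21736) = -((-109 + 52 + 4*(⅔))/(2*(⅔)) + 21736) = -((½)*(3/2)*(-109 + 52 + 8/3) + 21736) = -((½)*(3/2)*(-163/3) + 21736) = -(-163/4 + 21736) = -1*86781/4 = -86781/4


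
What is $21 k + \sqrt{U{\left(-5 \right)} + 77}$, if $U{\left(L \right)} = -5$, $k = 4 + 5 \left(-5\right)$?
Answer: $-441 + 6 \sqrt{2} \approx -432.51$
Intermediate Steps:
$k = -21$ ($k = 4 - 25 = -21$)
$21 k + \sqrt{U{\left(-5 \right)} + 77} = 21 \left(-21\right) + \sqrt{-5 + 77} = -441 + \sqrt{72} = -441 + 6 \sqrt{2}$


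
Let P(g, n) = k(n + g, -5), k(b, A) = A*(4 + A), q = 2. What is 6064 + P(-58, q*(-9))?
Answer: 6069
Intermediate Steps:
P(g, n) = 5 (P(g, n) = -5*(4 - 5) = -5*(-1) = 5)
6064 + P(-58, q*(-9)) = 6064 + 5 = 6069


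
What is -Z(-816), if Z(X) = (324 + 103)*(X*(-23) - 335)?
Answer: -7870891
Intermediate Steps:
Z(X) = -143045 - 9821*X (Z(X) = 427*(-23*X - 335) = 427*(-335 - 23*X) = -143045 - 9821*X)
-Z(-816) = -(-143045 - 9821*(-816)) = -(-143045 + 8013936) = -1*7870891 = -7870891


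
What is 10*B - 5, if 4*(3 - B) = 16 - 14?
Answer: 20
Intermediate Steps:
B = 5/2 (B = 3 - (16 - 14)/4 = 3 - ¼*2 = 3 - ½ = 5/2 ≈ 2.5000)
10*B - 5 = 10*(5/2) - 5 = 25 - 5 = 20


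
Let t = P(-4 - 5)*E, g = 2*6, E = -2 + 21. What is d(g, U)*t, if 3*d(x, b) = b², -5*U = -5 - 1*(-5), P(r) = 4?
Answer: 0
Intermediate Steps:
E = 19
U = 0 (U = -(-5 - 1*(-5))/5 = -(-5 + 5)/5 = -⅕*0 = 0)
g = 12
d(x, b) = b²/3
t = 76 (t = 4*19 = 76)
d(g, U)*t = ((⅓)*0²)*76 = ((⅓)*0)*76 = 0*76 = 0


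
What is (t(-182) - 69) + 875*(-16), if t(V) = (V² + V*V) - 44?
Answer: 52135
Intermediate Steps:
t(V) = -44 + 2*V² (t(V) = (V² + V²) - 44 = 2*V² - 44 = -44 + 2*V²)
(t(-182) - 69) + 875*(-16) = ((-44 + 2*(-182)²) - 69) + 875*(-16) = ((-44 + 2*33124) - 69) - 14000 = ((-44 + 66248) - 69) - 14000 = (66204 - 69) - 14000 = 66135 - 14000 = 52135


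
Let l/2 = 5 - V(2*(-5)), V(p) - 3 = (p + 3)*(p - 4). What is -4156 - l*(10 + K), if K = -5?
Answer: -3196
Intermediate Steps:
V(p) = 3 + (-4 + p)*(3 + p) (V(p) = 3 + (p + 3)*(p - 4) = 3 + (3 + p)*(-4 + p) = 3 + (-4 + p)*(3 + p))
l = -192 (l = 2*(5 - (-9 + (2*(-5))² - 2*(-5))) = 2*(5 - (-9 + (-10)² - 1*(-10))) = 2*(5 - (-9 + 100 + 10)) = 2*(5 - 1*101) = 2*(5 - 101) = 2*(-96) = -192)
-4156 - l*(10 + K) = -4156 - (-192)*(10 - 5) = -4156 - (-192)*5 = -4156 - 1*(-960) = -4156 + 960 = -3196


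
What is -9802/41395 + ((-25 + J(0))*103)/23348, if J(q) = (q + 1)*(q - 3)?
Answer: -87060069/241622615 ≈ -0.36031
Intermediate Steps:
J(q) = (1 + q)*(-3 + q)
-9802/41395 + ((-25 + J(0))*103)/23348 = -9802/41395 + ((-25 + (-3 + 0**2 - 2*0))*103)/23348 = -9802*1/41395 + ((-25 + (-3 + 0 + 0))*103)*(1/23348) = -9802/41395 + ((-25 - 3)*103)*(1/23348) = -9802/41395 - 28*103*(1/23348) = -9802/41395 - 2884*1/23348 = -9802/41395 - 721/5837 = -87060069/241622615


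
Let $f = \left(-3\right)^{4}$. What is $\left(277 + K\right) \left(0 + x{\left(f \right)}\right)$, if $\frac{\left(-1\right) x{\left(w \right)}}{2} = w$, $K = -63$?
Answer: $-34668$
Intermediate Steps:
$f = 81$
$x{\left(w \right)} = - 2 w$
$\left(277 + K\right) \left(0 + x{\left(f \right)}\right) = \left(277 - 63\right) \left(0 - 162\right) = 214 \left(0 - 162\right) = 214 \left(-162\right) = -34668$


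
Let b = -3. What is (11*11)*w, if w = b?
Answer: -363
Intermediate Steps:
w = -3
(11*11)*w = (11*11)*(-3) = 121*(-3) = -363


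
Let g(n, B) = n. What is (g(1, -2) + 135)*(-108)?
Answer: -14688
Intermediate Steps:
(g(1, -2) + 135)*(-108) = (1 + 135)*(-108) = 136*(-108) = -14688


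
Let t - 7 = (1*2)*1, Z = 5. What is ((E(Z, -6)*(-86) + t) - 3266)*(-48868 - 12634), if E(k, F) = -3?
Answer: 184444498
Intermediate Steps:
t = 9 (t = 7 + (1*2)*1 = 7 + 2*1 = 7 + 2 = 9)
((E(Z, -6)*(-86) + t) - 3266)*(-48868 - 12634) = ((-3*(-86) + 9) - 3266)*(-48868 - 12634) = ((258 + 9) - 3266)*(-61502) = (267 - 3266)*(-61502) = -2999*(-61502) = 184444498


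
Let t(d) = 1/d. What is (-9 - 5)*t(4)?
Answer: -7/2 ≈ -3.5000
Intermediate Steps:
(-9 - 5)*t(4) = (-9 - 5)/4 = -14*¼ = -7/2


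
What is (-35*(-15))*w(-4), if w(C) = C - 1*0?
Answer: -2100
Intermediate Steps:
w(C) = C (w(C) = C + 0 = C)
(-35*(-15))*w(-4) = -35*(-15)*(-4) = 525*(-4) = -2100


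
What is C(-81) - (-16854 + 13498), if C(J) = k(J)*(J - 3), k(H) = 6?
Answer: 2852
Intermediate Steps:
C(J) = -18 + 6*J (C(J) = 6*(J - 3) = 6*(-3 + J) = -18 + 6*J)
C(-81) - (-16854 + 13498) = (-18 + 6*(-81)) - (-16854 + 13498) = (-18 - 486) - 1*(-3356) = -504 + 3356 = 2852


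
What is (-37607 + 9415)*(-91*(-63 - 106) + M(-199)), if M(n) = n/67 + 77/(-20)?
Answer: -145179785608/335 ≈ -4.3337e+8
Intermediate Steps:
M(n) = -77/20 + n/67 (M(n) = n*(1/67) + 77*(-1/20) = n/67 - 77/20 = -77/20 + n/67)
(-37607 + 9415)*(-91*(-63 - 106) + M(-199)) = (-37607 + 9415)*(-91*(-63 - 106) + (-77/20 + (1/67)*(-199))) = -28192*(-91*(-169) + (-77/20 - 199/67)) = -28192*(15379 - 9139/1340) = -28192*20598721/1340 = -145179785608/335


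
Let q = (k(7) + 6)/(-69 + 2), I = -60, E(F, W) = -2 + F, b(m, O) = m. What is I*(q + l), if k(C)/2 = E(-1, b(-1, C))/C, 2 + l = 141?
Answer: -3909300/469 ≈ -8335.4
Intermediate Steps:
l = 139 (l = -2 + 141 = 139)
k(C) = -6/C (k(C) = 2*((-2 - 1)/C) = 2*(-3/C) = -6/C)
q = -36/469 (q = (-6/7 + 6)/(-69 + 2) = (-6*1/7 + 6)/(-67) = (-6/7 + 6)*(-1/67) = (36/7)*(-1/67) = -36/469 ≈ -0.076759)
I*(q + l) = -60*(-36/469 + 139) = -60*65155/469 = -3909300/469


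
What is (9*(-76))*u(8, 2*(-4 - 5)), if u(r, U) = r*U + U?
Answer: 110808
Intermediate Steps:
u(r, U) = U + U*r (u(r, U) = U*r + U = U + U*r)
(9*(-76))*u(8, 2*(-4 - 5)) = (9*(-76))*((2*(-4 - 5))*(1 + 8)) = -684*2*(-9)*9 = -(-12312)*9 = -684*(-162) = 110808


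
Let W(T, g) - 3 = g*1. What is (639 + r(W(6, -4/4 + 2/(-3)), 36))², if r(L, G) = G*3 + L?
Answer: 5040025/9 ≈ 5.6000e+5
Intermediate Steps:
W(T, g) = 3 + g (W(T, g) = 3 + g*1 = 3 + g)
r(L, G) = L + 3*G (r(L, G) = 3*G + L = L + 3*G)
(639 + r(W(6, -4/4 + 2/(-3)), 36))² = (639 + ((3 + (-4/4 + 2/(-3))) + 3*36))² = (639 + ((3 + (-4*¼ + 2*(-⅓))) + 108))² = (639 + ((3 + (-1 - ⅔)) + 108))² = (639 + ((3 - 5/3) + 108))² = (639 + (4/3 + 108))² = (639 + 328/3)² = (2245/3)² = 5040025/9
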